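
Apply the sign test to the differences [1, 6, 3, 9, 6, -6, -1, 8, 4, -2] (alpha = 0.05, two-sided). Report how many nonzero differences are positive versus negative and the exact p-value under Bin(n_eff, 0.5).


Step 1: Discard zero differences. Original n = 10; n_eff = number of nonzero differences = 10.
Nonzero differences (with sign): +1, +6, +3, +9, +6, -6, -1, +8, +4, -2
Step 2: Count signs: positive = 7, negative = 3.
Step 3: Under H0: P(positive) = 0.5, so the number of positives S ~ Bin(10, 0.5).
Step 4: Two-sided exact p-value = sum of Bin(10,0.5) probabilities at or below the observed probability = 0.343750.
Step 5: alpha = 0.05. fail to reject H0.

n_eff = 10, pos = 7, neg = 3, p = 0.343750, fail to reject H0.


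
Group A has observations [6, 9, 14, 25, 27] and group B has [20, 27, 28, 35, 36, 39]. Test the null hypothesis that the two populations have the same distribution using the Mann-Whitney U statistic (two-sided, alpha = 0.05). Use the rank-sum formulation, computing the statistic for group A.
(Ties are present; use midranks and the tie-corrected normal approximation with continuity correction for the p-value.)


Step 1: Combine and sort all 11 observations; assign midranks.
sorted (value, group): (6,X), (9,X), (14,X), (20,Y), (25,X), (27,X), (27,Y), (28,Y), (35,Y), (36,Y), (39,Y)
ranks: 6->1, 9->2, 14->3, 20->4, 25->5, 27->6.5, 27->6.5, 28->8, 35->9, 36->10, 39->11
Step 2: Rank sum for X: R1 = 1 + 2 + 3 + 5 + 6.5 = 17.5.
Step 3: U_X = R1 - n1(n1+1)/2 = 17.5 - 5*6/2 = 17.5 - 15 = 2.5.
       U_Y = n1*n2 - U_X = 30 - 2.5 = 27.5.
Step 4: Ties are present, so use the tie-corrected normal approximation (with continuity correction) for the p-value.
Step 5: p-value = 0.028100; compare to alpha = 0.05. reject H0.

U_X = 2.5, p = 0.028100, reject H0 at alpha = 0.05.


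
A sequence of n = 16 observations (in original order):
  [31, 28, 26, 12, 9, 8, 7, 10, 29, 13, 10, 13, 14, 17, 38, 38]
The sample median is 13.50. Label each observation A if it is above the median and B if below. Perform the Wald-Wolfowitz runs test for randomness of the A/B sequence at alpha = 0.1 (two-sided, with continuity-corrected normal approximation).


Step 1: Compute median = 13.50; label A = above, B = below.
Labels in order: AAABBBBBABBBAAAA  (n_A = 8, n_B = 8)
Step 2: Count runs R = 5.
Step 3: Under H0 (random ordering), E[R] = 2*n_A*n_B/(n_A+n_B) + 1 = 2*8*8/16 + 1 = 9.0000.
        Var[R] = 2*n_A*n_B*(2*n_A*n_B - n_A - n_B) / ((n_A+n_B)^2 * (n_A+n_B-1)) = 14336/3840 = 3.7333.
        SD[R] = 1.9322.
Step 4: Continuity-corrected z = (R + 0.5 - E[R]) / SD[R] = (5 + 0.5 - 9.0000) / 1.9322 = -1.8114.
Step 5: Two-sided p-value via normal approximation = 2*(1 - Phi(|z|)) = 0.070076.
Step 6: alpha = 0.1. reject H0.

R = 5, z = -1.8114, p = 0.070076, reject H0.


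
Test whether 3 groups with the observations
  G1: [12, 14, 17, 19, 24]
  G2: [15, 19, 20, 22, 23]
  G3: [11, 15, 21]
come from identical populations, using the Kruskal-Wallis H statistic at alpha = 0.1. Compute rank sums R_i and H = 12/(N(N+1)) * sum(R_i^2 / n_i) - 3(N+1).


Step 1: Combine all N = 13 observations and assign midranks.
sorted (value, group, rank): (11,G3,1), (12,G1,2), (14,G1,3), (15,G2,4.5), (15,G3,4.5), (17,G1,6), (19,G1,7.5), (19,G2,7.5), (20,G2,9), (21,G3,10), (22,G2,11), (23,G2,12), (24,G1,13)
Step 2: Sum ranks within each group.
R_1 = 31.5 (n_1 = 5)
R_2 = 44 (n_2 = 5)
R_3 = 15.5 (n_3 = 3)
Step 3: H = 12/(N(N+1)) * sum(R_i^2/n_i) - 3(N+1)
     = 12/(13*14) * (31.5^2/5 + 44^2/5 + 15.5^2/3) - 3*14
     = 0.065934 * 665.733 - 42
     = 1.894505.
Step 4: Ties present; correction factor C = 1 - 12/(13^3 - 13) = 0.994505. Corrected H = 1.894505 / 0.994505 = 1.904972.
Step 5: Under H0, H ~ chi^2(2); p-value = 0.385781.
Step 6: alpha = 0.1. fail to reject H0.

H = 1.9050, df = 2, p = 0.385781, fail to reject H0.


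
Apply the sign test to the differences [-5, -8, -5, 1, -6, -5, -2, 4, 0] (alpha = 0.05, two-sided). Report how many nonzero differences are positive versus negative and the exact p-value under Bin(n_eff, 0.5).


Step 1: Discard zero differences. Original n = 9; n_eff = number of nonzero differences = 8.
Nonzero differences (with sign): -5, -8, -5, +1, -6, -5, -2, +4
Step 2: Count signs: positive = 2, negative = 6.
Step 3: Under H0: P(positive) = 0.5, so the number of positives S ~ Bin(8, 0.5).
Step 4: Two-sided exact p-value = sum of Bin(8,0.5) probabilities at or below the observed probability = 0.289062.
Step 5: alpha = 0.05. fail to reject H0.

n_eff = 8, pos = 2, neg = 6, p = 0.289062, fail to reject H0.


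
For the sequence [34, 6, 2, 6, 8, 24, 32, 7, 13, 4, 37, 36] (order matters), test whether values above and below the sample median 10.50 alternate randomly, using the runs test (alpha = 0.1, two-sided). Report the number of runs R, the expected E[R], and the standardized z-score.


Step 1: Compute median = 10.50; label A = above, B = below.
Labels in order: ABBBBAABABAA  (n_A = 6, n_B = 6)
Step 2: Count runs R = 7.
Step 3: Under H0 (random ordering), E[R] = 2*n_A*n_B/(n_A+n_B) + 1 = 2*6*6/12 + 1 = 7.0000.
        Var[R] = 2*n_A*n_B*(2*n_A*n_B - n_A - n_B) / ((n_A+n_B)^2 * (n_A+n_B-1)) = 4320/1584 = 2.7273.
        SD[R] = 1.6514.
Step 4: R = E[R], so z = 0 with no continuity correction.
Step 5: Two-sided p-value via normal approximation = 2*(1 - Phi(|z|)) = 1.000000.
Step 6: alpha = 0.1. fail to reject H0.

R = 7, z = 0.0000, p = 1.000000, fail to reject H0.


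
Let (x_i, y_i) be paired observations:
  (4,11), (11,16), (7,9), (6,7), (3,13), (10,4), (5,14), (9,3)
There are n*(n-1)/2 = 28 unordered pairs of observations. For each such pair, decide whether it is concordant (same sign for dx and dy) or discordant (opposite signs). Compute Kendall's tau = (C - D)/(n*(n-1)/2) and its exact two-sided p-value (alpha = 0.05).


Step 1: Enumerate the 28 unordered pairs (i,j) with i<j and classify each by sign(x_j-x_i) * sign(y_j-y_i).
  (1,2):dx=+7,dy=+5->C; (1,3):dx=+3,dy=-2->D; (1,4):dx=+2,dy=-4->D; (1,5):dx=-1,dy=+2->D
  (1,6):dx=+6,dy=-7->D; (1,7):dx=+1,dy=+3->C; (1,8):dx=+5,dy=-8->D; (2,3):dx=-4,dy=-7->C
  (2,4):dx=-5,dy=-9->C; (2,5):dx=-8,dy=-3->C; (2,6):dx=-1,dy=-12->C; (2,7):dx=-6,dy=-2->C
  (2,8):dx=-2,dy=-13->C; (3,4):dx=-1,dy=-2->C; (3,5):dx=-4,dy=+4->D; (3,6):dx=+3,dy=-5->D
  (3,7):dx=-2,dy=+5->D; (3,8):dx=+2,dy=-6->D; (4,5):dx=-3,dy=+6->D; (4,6):dx=+4,dy=-3->D
  (4,7):dx=-1,dy=+7->D; (4,8):dx=+3,dy=-4->D; (5,6):dx=+7,dy=-9->D; (5,7):dx=+2,dy=+1->C
  (5,8):dx=+6,dy=-10->D; (6,7):dx=-5,dy=+10->D; (6,8):dx=-1,dy=-1->C; (7,8):dx=+4,dy=-11->D
Step 2: C = 11, D = 17, total pairs = 28.
Step 3: tau = (C - D)/(n(n-1)/2) = (11 - 17)/28 = -0.214286.
Step 4: Exact two-sided p-value (enumerate n! = 40320 permutations of y under H0): p = 0.548413.
Step 5: alpha = 0.05. fail to reject H0.

tau_b = -0.2143 (C=11, D=17), p = 0.548413, fail to reject H0.


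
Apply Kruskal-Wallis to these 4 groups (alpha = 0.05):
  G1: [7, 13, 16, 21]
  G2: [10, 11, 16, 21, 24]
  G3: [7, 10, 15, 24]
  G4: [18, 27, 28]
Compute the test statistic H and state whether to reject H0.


Step 1: Combine all N = 16 observations and assign midranks.
sorted (value, group, rank): (7,G1,1.5), (7,G3,1.5), (10,G2,3.5), (10,G3,3.5), (11,G2,5), (13,G1,6), (15,G3,7), (16,G1,8.5), (16,G2,8.5), (18,G4,10), (21,G1,11.5), (21,G2,11.5), (24,G2,13.5), (24,G3,13.5), (27,G4,15), (28,G4,16)
Step 2: Sum ranks within each group.
R_1 = 27.5 (n_1 = 4)
R_2 = 42 (n_2 = 5)
R_3 = 25.5 (n_3 = 4)
R_4 = 41 (n_4 = 3)
Step 3: H = 12/(N(N+1)) * sum(R_i^2/n_i) - 3(N+1)
     = 12/(16*17) * (27.5^2/4 + 42^2/5 + 25.5^2/4 + 41^2/3) - 3*17
     = 0.044118 * 1264.76 - 51
     = 4.798162.
Step 4: Ties present; correction factor C = 1 - 30/(16^3 - 16) = 0.992647. Corrected H = 4.798162 / 0.992647 = 4.833704.
Step 5: Under H0, H ~ chi^2(3); p-value = 0.184387.
Step 6: alpha = 0.05. fail to reject H0.

H = 4.8337, df = 3, p = 0.184387, fail to reject H0.


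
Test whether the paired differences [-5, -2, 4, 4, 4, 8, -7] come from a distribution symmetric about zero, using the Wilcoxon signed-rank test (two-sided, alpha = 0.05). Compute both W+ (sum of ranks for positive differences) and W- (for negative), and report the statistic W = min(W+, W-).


Step 1: Drop any zero differences (none here) and take |d_i|.
|d| = [5, 2, 4, 4, 4, 8, 7]
Step 2: Midrank |d_i| (ties get averaged ranks).
ranks: |5|->5, |2|->1, |4|->3, |4|->3, |4|->3, |8|->7, |7|->6
Step 3: Attach original signs; sum ranks with positive sign and with negative sign.
W+ = 3 + 3 + 3 + 7 = 16
W- = 5 + 1 + 6 = 12
(Check: W+ + W- = 28 should equal n(n+1)/2 = 28.)
Step 4: Test statistic W = min(W+, W-) = 12.
Step 5: Ties in |d|, so use the tie-corrected normal approximation.
        E[W] = n(n+1)/4 = 7*8/4 = 14.
        Tie groups: |d|=4 (t=3); sum(t^3 - t) = 24.
        Var[W] = n(n+1)(2n+1)/24 - sum(t^3-t)/48 = 840/24 - 24/48 = 34.5.
        z = (W - E[W]) / sqrt(Var[W]) = (12 - 14) / 5.8737 = -0.3405.
        Two-sided p = 2*Phi(z) = 0.733478.
Step 6: alpha = 0.05. fail to reject H0.

W+ = 16, W- = 12, W = min = 12, p = 0.733478, fail to reject H0.


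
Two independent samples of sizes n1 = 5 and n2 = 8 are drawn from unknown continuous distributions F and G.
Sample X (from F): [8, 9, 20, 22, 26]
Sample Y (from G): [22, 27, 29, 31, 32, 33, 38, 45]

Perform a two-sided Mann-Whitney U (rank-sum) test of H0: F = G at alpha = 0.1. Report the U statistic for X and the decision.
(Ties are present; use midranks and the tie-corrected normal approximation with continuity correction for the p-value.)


Step 1: Combine and sort all 13 observations; assign midranks.
sorted (value, group): (8,X), (9,X), (20,X), (22,X), (22,Y), (26,X), (27,Y), (29,Y), (31,Y), (32,Y), (33,Y), (38,Y), (45,Y)
ranks: 8->1, 9->2, 20->3, 22->4.5, 22->4.5, 26->6, 27->7, 29->8, 31->9, 32->10, 33->11, 38->12, 45->13
Step 2: Rank sum for X: R1 = 1 + 2 + 3 + 4.5 + 6 = 16.5.
Step 3: U_X = R1 - n1(n1+1)/2 = 16.5 - 5*6/2 = 16.5 - 15 = 1.5.
       U_Y = n1*n2 - U_X = 40 - 1.5 = 38.5.
Step 4: Ties are present, so use the tie-corrected normal approximation (with continuity correction) for the p-value.
Step 5: p-value = 0.008326; compare to alpha = 0.1. reject H0.

U_X = 1.5, p = 0.008326, reject H0 at alpha = 0.1.


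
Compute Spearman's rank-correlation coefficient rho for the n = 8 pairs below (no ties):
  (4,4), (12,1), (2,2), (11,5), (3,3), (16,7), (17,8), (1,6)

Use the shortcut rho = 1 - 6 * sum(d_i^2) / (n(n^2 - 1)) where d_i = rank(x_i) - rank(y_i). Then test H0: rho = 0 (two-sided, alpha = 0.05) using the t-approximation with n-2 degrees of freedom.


Step 1: Rank x and y separately (midranks; no ties here).
rank(x): 4->4, 12->6, 2->2, 11->5, 3->3, 16->7, 17->8, 1->1
rank(y): 4->4, 1->1, 2->2, 5->5, 3->3, 7->7, 8->8, 6->6
Step 2: d_i = R_x(i) - R_y(i); compute d_i^2.
  (4-4)^2=0, (6-1)^2=25, (2-2)^2=0, (5-5)^2=0, (3-3)^2=0, (7-7)^2=0, (8-8)^2=0, (1-6)^2=25
sum(d^2) = 50.
Step 3: rho = 1 - 6*50 / (8*(8^2 - 1)) = 1 - 300/504 = 0.404762.
Step 4: Under H0, t = rho * sqrt((n-2)/(1-rho^2)) = 1.0842 ~ t(6).
Step 5: Two-sided p-value from the t-distribution with 6 df = 0.319889.
Step 6: alpha = 0.05. fail to reject H0.

rho = 0.4048, p = 0.319889, fail to reject H0 at alpha = 0.05.


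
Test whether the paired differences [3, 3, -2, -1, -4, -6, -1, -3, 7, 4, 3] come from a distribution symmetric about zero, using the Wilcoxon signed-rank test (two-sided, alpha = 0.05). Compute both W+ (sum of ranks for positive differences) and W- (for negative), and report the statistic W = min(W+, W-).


Step 1: Drop any zero differences (none here) and take |d_i|.
|d| = [3, 3, 2, 1, 4, 6, 1, 3, 7, 4, 3]
Step 2: Midrank |d_i| (ties get averaged ranks).
ranks: |3|->5.5, |3|->5.5, |2|->3, |1|->1.5, |4|->8.5, |6|->10, |1|->1.5, |3|->5.5, |7|->11, |4|->8.5, |3|->5.5
Step 3: Attach original signs; sum ranks with positive sign and with negative sign.
W+ = 5.5 + 5.5 + 11 + 8.5 + 5.5 = 36
W- = 3 + 1.5 + 8.5 + 10 + 1.5 + 5.5 = 30
(Check: W+ + W- = 66 should equal n(n+1)/2 = 66.)
Step 4: Test statistic W = min(W+, W-) = 30.
Step 5: Ties in |d|, so use the tie-corrected normal approximation.
        E[W] = n(n+1)/4 = 11*12/4 = 33.
        Tie groups: |d|=1 (t=2), |d|=3 (t=4), |d|=4 (t=2); sum(t^3 - t) = 72.
        Var[W] = n(n+1)(2n+1)/24 - sum(t^3-t)/48 = 3036/24 - 72/48 = 125.
        z = (W - E[W]) / sqrt(Var[W]) = (30 - 33) / 11.1803 = -0.2683.
        Two-sided p = 2*Phi(z) = 0.788447.
Step 6: alpha = 0.05. fail to reject H0.

W+ = 36, W- = 30, W = min = 30, p = 0.788447, fail to reject H0.


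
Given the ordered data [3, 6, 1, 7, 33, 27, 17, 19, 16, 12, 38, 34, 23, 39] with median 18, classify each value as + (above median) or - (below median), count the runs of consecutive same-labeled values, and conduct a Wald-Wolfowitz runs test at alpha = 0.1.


Step 1: Compute median = 18; label A = above, B = below.
Labels in order: BBBBAABABBAAAA  (n_A = 7, n_B = 7)
Step 2: Count runs R = 6.
Step 3: Under H0 (random ordering), E[R] = 2*n_A*n_B/(n_A+n_B) + 1 = 2*7*7/14 + 1 = 8.0000.
        Var[R] = 2*n_A*n_B*(2*n_A*n_B - n_A - n_B) / ((n_A+n_B)^2 * (n_A+n_B-1)) = 8232/2548 = 3.2308.
        SD[R] = 1.7974.
Step 4: Continuity-corrected z = (R + 0.5 - E[R]) / SD[R] = (6 + 0.5 - 8.0000) / 1.7974 = -0.8345.
Step 5: Two-sided p-value via normal approximation = 2*(1 - Phi(|z|)) = 0.403986.
Step 6: alpha = 0.1. fail to reject H0.

R = 6, z = -0.8345, p = 0.403986, fail to reject H0.


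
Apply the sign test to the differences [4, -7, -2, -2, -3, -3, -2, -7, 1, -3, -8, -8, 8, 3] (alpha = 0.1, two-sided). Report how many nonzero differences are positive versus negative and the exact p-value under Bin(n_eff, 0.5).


Step 1: Discard zero differences. Original n = 14; n_eff = number of nonzero differences = 14.
Nonzero differences (with sign): +4, -7, -2, -2, -3, -3, -2, -7, +1, -3, -8, -8, +8, +3
Step 2: Count signs: positive = 4, negative = 10.
Step 3: Under H0: P(positive) = 0.5, so the number of positives S ~ Bin(14, 0.5).
Step 4: Two-sided exact p-value = sum of Bin(14,0.5) probabilities at or below the observed probability = 0.179565.
Step 5: alpha = 0.1. fail to reject H0.

n_eff = 14, pos = 4, neg = 10, p = 0.179565, fail to reject H0.


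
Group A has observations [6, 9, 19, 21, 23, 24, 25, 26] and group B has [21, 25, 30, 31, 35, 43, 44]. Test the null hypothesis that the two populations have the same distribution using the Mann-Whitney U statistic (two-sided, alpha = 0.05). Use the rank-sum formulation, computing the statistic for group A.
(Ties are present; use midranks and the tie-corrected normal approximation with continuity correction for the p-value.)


Step 1: Combine and sort all 15 observations; assign midranks.
sorted (value, group): (6,X), (9,X), (19,X), (21,X), (21,Y), (23,X), (24,X), (25,X), (25,Y), (26,X), (30,Y), (31,Y), (35,Y), (43,Y), (44,Y)
ranks: 6->1, 9->2, 19->3, 21->4.5, 21->4.5, 23->6, 24->7, 25->8.5, 25->8.5, 26->10, 30->11, 31->12, 35->13, 43->14, 44->15
Step 2: Rank sum for X: R1 = 1 + 2 + 3 + 4.5 + 6 + 7 + 8.5 + 10 = 42.
Step 3: U_X = R1 - n1(n1+1)/2 = 42 - 8*9/2 = 42 - 36 = 6.
       U_Y = n1*n2 - U_X = 56 - 6 = 50.
Step 4: Ties are present, so use the tie-corrected normal approximation (with continuity correction) for the p-value.
Step 5: p-value = 0.012681; compare to alpha = 0.05. reject H0.

U_X = 6, p = 0.012681, reject H0 at alpha = 0.05.


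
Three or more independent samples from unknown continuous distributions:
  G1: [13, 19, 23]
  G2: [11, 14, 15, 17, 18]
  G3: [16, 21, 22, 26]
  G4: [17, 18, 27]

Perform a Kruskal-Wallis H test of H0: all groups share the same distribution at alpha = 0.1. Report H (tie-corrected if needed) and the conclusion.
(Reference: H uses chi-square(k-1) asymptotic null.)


Step 1: Combine all N = 15 observations and assign midranks.
sorted (value, group, rank): (11,G2,1), (13,G1,2), (14,G2,3), (15,G2,4), (16,G3,5), (17,G2,6.5), (17,G4,6.5), (18,G2,8.5), (18,G4,8.5), (19,G1,10), (21,G3,11), (22,G3,12), (23,G1,13), (26,G3,14), (27,G4,15)
Step 2: Sum ranks within each group.
R_1 = 25 (n_1 = 3)
R_2 = 23 (n_2 = 5)
R_3 = 42 (n_3 = 4)
R_4 = 30 (n_4 = 3)
Step 3: H = 12/(N(N+1)) * sum(R_i^2/n_i) - 3(N+1)
     = 12/(15*16) * (25^2/3 + 23^2/5 + 42^2/4 + 30^2/3) - 3*16
     = 0.050000 * 1055.13 - 48
     = 4.756667.
Step 4: Ties present; correction factor C = 1 - 12/(15^3 - 15) = 0.996429. Corrected H = 4.756667 / 0.996429 = 4.773716.
Step 5: Under H0, H ~ chi^2(3); p-value = 0.189137.
Step 6: alpha = 0.1. fail to reject H0.

H = 4.7737, df = 3, p = 0.189137, fail to reject H0.


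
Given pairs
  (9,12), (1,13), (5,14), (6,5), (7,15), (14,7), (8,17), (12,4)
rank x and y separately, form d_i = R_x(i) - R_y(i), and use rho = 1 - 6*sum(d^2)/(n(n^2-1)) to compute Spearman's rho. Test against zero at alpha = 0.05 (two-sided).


Step 1: Rank x and y separately (midranks; no ties here).
rank(x): 9->6, 1->1, 5->2, 6->3, 7->4, 14->8, 8->5, 12->7
rank(y): 12->4, 13->5, 14->6, 5->2, 15->7, 7->3, 17->8, 4->1
Step 2: d_i = R_x(i) - R_y(i); compute d_i^2.
  (6-4)^2=4, (1-5)^2=16, (2-6)^2=16, (3-2)^2=1, (4-7)^2=9, (8-3)^2=25, (5-8)^2=9, (7-1)^2=36
sum(d^2) = 116.
Step 3: rho = 1 - 6*116 / (8*(8^2 - 1)) = 1 - 696/504 = -0.380952.
Step 4: Under H0, t = rho * sqrt((n-2)/(1-rho^2)) = -1.0092 ~ t(6).
Step 5: Two-sided p-value from the t-distribution with 6 df = 0.351813.
Step 6: alpha = 0.05. fail to reject H0.

rho = -0.3810, p = 0.351813, fail to reject H0 at alpha = 0.05.


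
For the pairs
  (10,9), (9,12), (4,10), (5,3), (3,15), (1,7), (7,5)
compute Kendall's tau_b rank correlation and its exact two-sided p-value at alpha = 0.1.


Step 1: Enumerate the 21 unordered pairs (i,j) with i<j and classify each by sign(x_j-x_i) * sign(y_j-y_i).
  (1,2):dx=-1,dy=+3->D; (1,3):dx=-6,dy=+1->D; (1,4):dx=-5,dy=-6->C; (1,5):dx=-7,dy=+6->D
  (1,6):dx=-9,dy=-2->C; (1,7):dx=-3,dy=-4->C; (2,3):dx=-5,dy=-2->C; (2,4):dx=-4,dy=-9->C
  (2,5):dx=-6,dy=+3->D; (2,6):dx=-8,dy=-5->C; (2,7):dx=-2,dy=-7->C; (3,4):dx=+1,dy=-7->D
  (3,5):dx=-1,dy=+5->D; (3,6):dx=-3,dy=-3->C; (3,7):dx=+3,dy=-5->D; (4,5):dx=-2,dy=+12->D
  (4,6):dx=-4,dy=+4->D; (4,7):dx=+2,dy=+2->C; (5,6):dx=-2,dy=-8->C; (5,7):dx=+4,dy=-10->D
  (6,7):dx=+6,dy=-2->D
Step 2: C = 10, D = 11, total pairs = 21.
Step 3: tau = (C - D)/(n(n-1)/2) = (10 - 11)/21 = -0.047619.
Step 4: Exact two-sided p-value (enumerate n! = 5040 permutations of y under H0): p = 1.000000.
Step 5: alpha = 0.1. fail to reject H0.

tau_b = -0.0476 (C=10, D=11), p = 1.000000, fail to reject H0.


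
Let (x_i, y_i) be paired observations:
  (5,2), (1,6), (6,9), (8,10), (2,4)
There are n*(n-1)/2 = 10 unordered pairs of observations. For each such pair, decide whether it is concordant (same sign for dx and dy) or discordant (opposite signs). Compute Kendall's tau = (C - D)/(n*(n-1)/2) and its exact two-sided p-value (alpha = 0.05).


Step 1: Enumerate the 10 unordered pairs (i,j) with i<j and classify each by sign(x_j-x_i) * sign(y_j-y_i).
  (1,2):dx=-4,dy=+4->D; (1,3):dx=+1,dy=+7->C; (1,4):dx=+3,dy=+8->C; (1,5):dx=-3,dy=+2->D
  (2,3):dx=+5,dy=+3->C; (2,4):dx=+7,dy=+4->C; (2,5):dx=+1,dy=-2->D; (3,4):dx=+2,dy=+1->C
  (3,5):dx=-4,dy=-5->C; (4,5):dx=-6,dy=-6->C
Step 2: C = 7, D = 3, total pairs = 10.
Step 3: tau = (C - D)/(n(n-1)/2) = (7 - 3)/10 = 0.400000.
Step 4: Exact two-sided p-value (enumerate n! = 120 permutations of y under H0): p = 0.483333.
Step 5: alpha = 0.05. fail to reject H0.

tau_b = 0.4000 (C=7, D=3), p = 0.483333, fail to reject H0.


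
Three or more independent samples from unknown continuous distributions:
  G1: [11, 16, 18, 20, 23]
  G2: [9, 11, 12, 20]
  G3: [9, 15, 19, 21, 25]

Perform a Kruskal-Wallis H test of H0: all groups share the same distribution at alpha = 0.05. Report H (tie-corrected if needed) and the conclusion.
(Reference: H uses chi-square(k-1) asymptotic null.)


Step 1: Combine all N = 14 observations and assign midranks.
sorted (value, group, rank): (9,G2,1.5), (9,G3,1.5), (11,G1,3.5), (11,G2,3.5), (12,G2,5), (15,G3,6), (16,G1,7), (18,G1,8), (19,G3,9), (20,G1,10.5), (20,G2,10.5), (21,G3,12), (23,G1,13), (25,G3,14)
Step 2: Sum ranks within each group.
R_1 = 42 (n_1 = 5)
R_2 = 20.5 (n_2 = 4)
R_3 = 42.5 (n_3 = 5)
Step 3: H = 12/(N(N+1)) * sum(R_i^2/n_i) - 3(N+1)
     = 12/(14*15) * (42^2/5 + 20.5^2/4 + 42.5^2/5) - 3*15
     = 0.057143 * 819.112 - 45
     = 1.806429.
Step 4: Ties present; correction factor C = 1 - 18/(14^3 - 14) = 0.993407. Corrected H = 1.806429 / 0.993407 = 1.818418.
Step 5: Under H0, H ~ chi^2(2); p-value = 0.402843.
Step 6: alpha = 0.05. fail to reject H0.

H = 1.8184, df = 2, p = 0.402843, fail to reject H0.


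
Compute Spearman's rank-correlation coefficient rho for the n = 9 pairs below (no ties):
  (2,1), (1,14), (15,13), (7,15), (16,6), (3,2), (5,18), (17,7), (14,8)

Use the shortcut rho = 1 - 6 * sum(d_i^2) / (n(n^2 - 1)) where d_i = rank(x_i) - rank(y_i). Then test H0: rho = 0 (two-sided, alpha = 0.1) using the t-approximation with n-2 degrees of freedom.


Step 1: Rank x and y separately (midranks; no ties here).
rank(x): 2->2, 1->1, 15->7, 7->5, 16->8, 3->3, 5->4, 17->9, 14->6
rank(y): 1->1, 14->7, 13->6, 15->8, 6->3, 2->2, 18->9, 7->4, 8->5
Step 2: d_i = R_x(i) - R_y(i); compute d_i^2.
  (2-1)^2=1, (1-7)^2=36, (7-6)^2=1, (5-8)^2=9, (8-3)^2=25, (3-2)^2=1, (4-9)^2=25, (9-4)^2=25, (6-5)^2=1
sum(d^2) = 124.
Step 3: rho = 1 - 6*124 / (9*(9^2 - 1)) = 1 - 744/720 = -0.033333.
Step 4: Under H0, t = rho * sqrt((n-2)/(1-rho^2)) = -0.0882 ~ t(7).
Step 5: Two-sided p-value from the t-distribution with 7 df = 0.932157.
Step 6: alpha = 0.1. fail to reject H0.

rho = -0.0333, p = 0.932157, fail to reject H0 at alpha = 0.1.


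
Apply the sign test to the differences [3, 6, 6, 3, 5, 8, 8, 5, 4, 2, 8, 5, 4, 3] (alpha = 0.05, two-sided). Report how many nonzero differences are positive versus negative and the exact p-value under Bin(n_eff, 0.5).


Step 1: Discard zero differences. Original n = 14; n_eff = number of nonzero differences = 14.
Nonzero differences (with sign): +3, +6, +6, +3, +5, +8, +8, +5, +4, +2, +8, +5, +4, +3
Step 2: Count signs: positive = 14, negative = 0.
Step 3: Under H0: P(positive) = 0.5, so the number of positives S ~ Bin(14, 0.5).
Step 4: Two-sided exact p-value = sum of Bin(14,0.5) probabilities at or below the observed probability = 0.000122.
Step 5: alpha = 0.05. reject H0.

n_eff = 14, pos = 14, neg = 0, p = 0.000122, reject H0.


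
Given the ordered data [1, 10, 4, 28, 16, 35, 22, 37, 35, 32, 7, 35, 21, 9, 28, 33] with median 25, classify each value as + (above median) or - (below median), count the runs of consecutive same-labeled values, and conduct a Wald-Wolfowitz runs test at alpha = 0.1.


Step 1: Compute median = 25; label A = above, B = below.
Labels in order: BBBABABAAABABBAA  (n_A = 8, n_B = 8)
Step 2: Count runs R = 10.
Step 3: Under H0 (random ordering), E[R] = 2*n_A*n_B/(n_A+n_B) + 1 = 2*8*8/16 + 1 = 9.0000.
        Var[R] = 2*n_A*n_B*(2*n_A*n_B - n_A - n_B) / ((n_A+n_B)^2 * (n_A+n_B-1)) = 14336/3840 = 3.7333.
        SD[R] = 1.9322.
Step 4: Continuity-corrected z = (R - 0.5 - E[R]) / SD[R] = (10 - 0.5 - 9.0000) / 1.9322 = 0.2588.
Step 5: Two-sided p-value via normal approximation = 2*(1 - Phi(|z|)) = 0.795809.
Step 6: alpha = 0.1. fail to reject H0.

R = 10, z = 0.2588, p = 0.795809, fail to reject H0.


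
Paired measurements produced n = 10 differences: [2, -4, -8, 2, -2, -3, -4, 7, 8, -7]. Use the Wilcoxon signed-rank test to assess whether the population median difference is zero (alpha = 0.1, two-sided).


Step 1: Drop any zero differences (none here) and take |d_i|.
|d| = [2, 4, 8, 2, 2, 3, 4, 7, 8, 7]
Step 2: Midrank |d_i| (ties get averaged ranks).
ranks: |2|->2, |4|->5.5, |8|->9.5, |2|->2, |2|->2, |3|->4, |4|->5.5, |7|->7.5, |8|->9.5, |7|->7.5
Step 3: Attach original signs; sum ranks with positive sign and with negative sign.
W+ = 2 + 2 + 7.5 + 9.5 = 21
W- = 5.5 + 9.5 + 2 + 4 + 5.5 + 7.5 = 34
(Check: W+ + W- = 55 should equal n(n+1)/2 = 55.)
Step 4: Test statistic W = min(W+, W-) = 21.
Step 5: Ties in |d|, so use the tie-corrected normal approximation.
        E[W] = n(n+1)/4 = 10*11/4 = 27.5.
        Tie groups: |d|=2 (t=3), |d|=4 (t=2), |d|=7 (t=2), |d|=8 (t=2); sum(t^3 - t) = 42.
        Var[W] = n(n+1)(2n+1)/24 - sum(t^3-t)/48 = 2310/24 - 42/48 = 95.375.
        z = (W - E[W]) / sqrt(Var[W]) = (21 - 27.5) / 9.7660 = -0.6656.
        Two-sided p = 2*Phi(z) = 0.505684.
Step 6: alpha = 0.1. fail to reject H0.

W+ = 21, W- = 34, W = min = 21, p = 0.505684, fail to reject H0.


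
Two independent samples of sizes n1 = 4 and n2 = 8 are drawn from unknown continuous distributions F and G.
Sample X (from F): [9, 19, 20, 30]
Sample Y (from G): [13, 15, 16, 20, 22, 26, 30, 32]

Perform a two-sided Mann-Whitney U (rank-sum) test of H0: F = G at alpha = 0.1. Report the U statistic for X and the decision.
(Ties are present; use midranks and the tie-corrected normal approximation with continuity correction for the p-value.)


Step 1: Combine and sort all 12 observations; assign midranks.
sorted (value, group): (9,X), (13,Y), (15,Y), (16,Y), (19,X), (20,X), (20,Y), (22,Y), (26,Y), (30,X), (30,Y), (32,Y)
ranks: 9->1, 13->2, 15->3, 16->4, 19->5, 20->6.5, 20->6.5, 22->8, 26->9, 30->10.5, 30->10.5, 32->12
Step 2: Rank sum for X: R1 = 1 + 5 + 6.5 + 10.5 = 23.
Step 3: U_X = R1 - n1(n1+1)/2 = 23 - 4*5/2 = 23 - 10 = 13.
       U_Y = n1*n2 - U_X = 32 - 13 = 19.
Step 4: Ties are present, so use the tie-corrected normal approximation (with continuity correction) for the p-value.
Step 5: p-value = 0.670038; compare to alpha = 0.1. fail to reject H0.

U_X = 13, p = 0.670038, fail to reject H0 at alpha = 0.1.


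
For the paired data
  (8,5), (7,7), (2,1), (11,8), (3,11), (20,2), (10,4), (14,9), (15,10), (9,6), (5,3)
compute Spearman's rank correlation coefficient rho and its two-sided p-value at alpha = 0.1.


Step 1: Rank x and y separately (midranks; no ties here).
rank(x): 8->5, 7->4, 2->1, 11->8, 3->2, 20->11, 10->7, 14->9, 15->10, 9->6, 5->3
rank(y): 5->5, 7->7, 1->1, 8->8, 11->11, 2->2, 4->4, 9->9, 10->10, 6->6, 3->3
Step 2: d_i = R_x(i) - R_y(i); compute d_i^2.
  (5-5)^2=0, (4-7)^2=9, (1-1)^2=0, (8-8)^2=0, (2-11)^2=81, (11-2)^2=81, (7-4)^2=9, (9-9)^2=0, (10-10)^2=0, (6-6)^2=0, (3-3)^2=0
sum(d^2) = 180.
Step 3: rho = 1 - 6*180 / (11*(11^2 - 1)) = 1 - 1080/1320 = 0.181818.
Step 4: Under H0, t = rho * sqrt((n-2)/(1-rho^2)) = 0.5547 ~ t(9).
Step 5: Two-sided p-value from the t-distribution with 9 df = 0.592615.
Step 6: alpha = 0.1. fail to reject H0.

rho = 0.1818, p = 0.592615, fail to reject H0 at alpha = 0.1.


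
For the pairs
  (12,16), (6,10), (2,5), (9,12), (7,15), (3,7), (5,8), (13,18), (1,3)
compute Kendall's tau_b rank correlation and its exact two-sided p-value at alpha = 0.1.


Step 1: Enumerate the 36 unordered pairs (i,j) with i<j and classify each by sign(x_j-x_i) * sign(y_j-y_i).
  (1,2):dx=-6,dy=-6->C; (1,3):dx=-10,dy=-11->C; (1,4):dx=-3,dy=-4->C; (1,5):dx=-5,dy=-1->C
  (1,6):dx=-9,dy=-9->C; (1,7):dx=-7,dy=-8->C; (1,8):dx=+1,dy=+2->C; (1,9):dx=-11,dy=-13->C
  (2,3):dx=-4,dy=-5->C; (2,4):dx=+3,dy=+2->C; (2,5):dx=+1,dy=+5->C; (2,6):dx=-3,dy=-3->C
  (2,7):dx=-1,dy=-2->C; (2,8):dx=+7,dy=+8->C; (2,9):dx=-5,dy=-7->C; (3,4):dx=+7,dy=+7->C
  (3,5):dx=+5,dy=+10->C; (3,6):dx=+1,dy=+2->C; (3,7):dx=+3,dy=+3->C; (3,8):dx=+11,dy=+13->C
  (3,9):dx=-1,dy=-2->C; (4,5):dx=-2,dy=+3->D; (4,6):dx=-6,dy=-5->C; (4,7):dx=-4,dy=-4->C
  (4,8):dx=+4,dy=+6->C; (4,9):dx=-8,dy=-9->C; (5,6):dx=-4,dy=-8->C; (5,7):dx=-2,dy=-7->C
  (5,8):dx=+6,dy=+3->C; (5,9):dx=-6,dy=-12->C; (6,7):dx=+2,dy=+1->C; (6,8):dx=+10,dy=+11->C
  (6,9):dx=-2,dy=-4->C; (7,8):dx=+8,dy=+10->C; (7,9):dx=-4,dy=-5->C; (8,9):dx=-12,dy=-15->C
Step 2: C = 35, D = 1, total pairs = 36.
Step 3: tau = (C - D)/(n(n-1)/2) = (35 - 1)/36 = 0.944444.
Step 4: Exact two-sided p-value (enumerate n! = 362880 permutations of y under H0): p = 0.000050.
Step 5: alpha = 0.1. reject H0.

tau_b = 0.9444 (C=35, D=1), p = 0.000050, reject H0.


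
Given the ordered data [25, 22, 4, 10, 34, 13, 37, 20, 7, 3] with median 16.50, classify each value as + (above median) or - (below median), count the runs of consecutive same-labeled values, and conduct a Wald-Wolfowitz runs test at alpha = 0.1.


Step 1: Compute median = 16.50; label A = above, B = below.
Labels in order: AABBABAABB  (n_A = 5, n_B = 5)
Step 2: Count runs R = 6.
Step 3: Under H0 (random ordering), E[R] = 2*n_A*n_B/(n_A+n_B) + 1 = 2*5*5/10 + 1 = 6.0000.
        Var[R] = 2*n_A*n_B*(2*n_A*n_B - n_A - n_B) / ((n_A+n_B)^2 * (n_A+n_B-1)) = 2000/900 = 2.2222.
        SD[R] = 1.4907.
Step 4: R = E[R], so z = 0 with no continuity correction.
Step 5: Two-sided p-value via normal approximation = 2*(1 - Phi(|z|)) = 1.000000.
Step 6: alpha = 0.1. fail to reject H0.

R = 6, z = 0.0000, p = 1.000000, fail to reject H0.


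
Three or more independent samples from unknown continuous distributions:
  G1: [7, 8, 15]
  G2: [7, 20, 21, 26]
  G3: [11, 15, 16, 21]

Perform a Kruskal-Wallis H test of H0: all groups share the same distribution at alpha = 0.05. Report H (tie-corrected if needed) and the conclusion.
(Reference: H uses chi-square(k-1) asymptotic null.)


Step 1: Combine all N = 11 observations and assign midranks.
sorted (value, group, rank): (7,G1,1.5), (7,G2,1.5), (8,G1,3), (11,G3,4), (15,G1,5.5), (15,G3,5.5), (16,G3,7), (20,G2,8), (21,G2,9.5), (21,G3,9.5), (26,G2,11)
Step 2: Sum ranks within each group.
R_1 = 10 (n_1 = 3)
R_2 = 30 (n_2 = 4)
R_3 = 26 (n_3 = 4)
Step 3: H = 12/(N(N+1)) * sum(R_i^2/n_i) - 3(N+1)
     = 12/(11*12) * (10^2/3 + 30^2/4 + 26^2/4) - 3*12
     = 0.090909 * 427.333 - 36
     = 2.848485.
Step 4: Ties present; correction factor C = 1 - 18/(11^3 - 11) = 0.986364. Corrected H = 2.848485 / 0.986364 = 2.887865.
Step 5: Under H0, H ~ chi^2(2); p-value = 0.235998.
Step 6: alpha = 0.05. fail to reject H0.

H = 2.8879, df = 2, p = 0.235998, fail to reject H0.


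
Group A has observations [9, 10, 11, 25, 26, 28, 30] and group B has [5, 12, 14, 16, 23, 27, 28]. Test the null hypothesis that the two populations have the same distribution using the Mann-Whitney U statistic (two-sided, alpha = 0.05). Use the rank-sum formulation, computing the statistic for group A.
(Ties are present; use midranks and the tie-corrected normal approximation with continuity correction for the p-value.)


Step 1: Combine and sort all 14 observations; assign midranks.
sorted (value, group): (5,Y), (9,X), (10,X), (11,X), (12,Y), (14,Y), (16,Y), (23,Y), (25,X), (26,X), (27,Y), (28,X), (28,Y), (30,X)
ranks: 5->1, 9->2, 10->3, 11->4, 12->5, 14->6, 16->7, 23->8, 25->9, 26->10, 27->11, 28->12.5, 28->12.5, 30->14
Step 2: Rank sum for X: R1 = 2 + 3 + 4 + 9 + 10 + 12.5 + 14 = 54.5.
Step 3: U_X = R1 - n1(n1+1)/2 = 54.5 - 7*8/2 = 54.5 - 28 = 26.5.
       U_Y = n1*n2 - U_X = 49 - 26.5 = 22.5.
Step 4: Ties are present, so use the tie-corrected normal approximation (with continuity correction) for the p-value.
Step 5: p-value = 0.847841; compare to alpha = 0.05. fail to reject H0.

U_X = 26.5, p = 0.847841, fail to reject H0 at alpha = 0.05.


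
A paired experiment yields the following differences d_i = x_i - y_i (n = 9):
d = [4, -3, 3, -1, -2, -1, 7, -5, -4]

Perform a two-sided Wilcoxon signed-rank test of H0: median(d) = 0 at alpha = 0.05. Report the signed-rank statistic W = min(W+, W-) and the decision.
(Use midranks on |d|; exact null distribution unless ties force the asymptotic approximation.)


Step 1: Drop any zero differences (none here) and take |d_i|.
|d| = [4, 3, 3, 1, 2, 1, 7, 5, 4]
Step 2: Midrank |d_i| (ties get averaged ranks).
ranks: |4|->6.5, |3|->4.5, |3|->4.5, |1|->1.5, |2|->3, |1|->1.5, |7|->9, |5|->8, |4|->6.5
Step 3: Attach original signs; sum ranks with positive sign and with negative sign.
W+ = 6.5 + 4.5 + 9 = 20
W- = 4.5 + 1.5 + 3 + 1.5 + 8 + 6.5 = 25
(Check: W+ + W- = 45 should equal n(n+1)/2 = 45.)
Step 4: Test statistic W = min(W+, W-) = 20.
Step 5: Ties in |d|, so use the tie-corrected normal approximation.
        E[W] = n(n+1)/4 = 9*10/4 = 22.5.
        Tie groups: |d|=1 (t=2), |d|=3 (t=2), |d|=4 (t=2); sum(t^3 - t) = 18.
        Var[W] = n(n+1)(2n+1)/24 - sum(t^3-t)/48 = 1710/24 - 18/48 = 70.875.
        z = (W - E[W]) / sqrt(Var[W]) = (20 - 22.5) / 8.4187 = -0.2970.
        Two-sided p = 2*Phi(z) = 0.766499.
Step 6: alpha = 0.05. fail to reject H0.

W+ = 20, W- = 25, W = min = 20, p = 0.766499, fail to reject H0.


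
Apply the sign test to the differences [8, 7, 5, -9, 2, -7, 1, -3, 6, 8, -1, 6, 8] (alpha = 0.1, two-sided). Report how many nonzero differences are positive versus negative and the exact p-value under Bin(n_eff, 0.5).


Step 1: Discard zero differences. Original n = 13; n_eff = number of nonzero differences = 13.
Nonzero differences (with sign): +8, +7, +5, -9, +2, -7, +1, -3, +6, +8, -1, +6, +8
Step 2: Count signs: positive = 9, negative = 4.
Step 3: Under H0: P(positive) = 0.5, so the number of positives S ~ Bin(13, 0.5).
Step 4: Two-sided exact p-value = sum of Bin(13,0.5) probabilities at or below the observed probability = 0.266846.
Step 5: alpha = 0.1. fail to reject H0.

n_eff = 13, pos = 9, neg = 4, p = 0.266846, fail to reject H0.


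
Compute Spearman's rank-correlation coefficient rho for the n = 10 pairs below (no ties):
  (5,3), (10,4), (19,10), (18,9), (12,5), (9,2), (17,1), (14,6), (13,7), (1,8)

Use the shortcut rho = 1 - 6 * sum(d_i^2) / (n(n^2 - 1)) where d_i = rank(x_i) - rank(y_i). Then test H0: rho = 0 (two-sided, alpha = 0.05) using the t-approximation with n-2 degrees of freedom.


Step 1: Rank x and y separately (midranks; no ties here).
rank(x): 5->2, 10->4, 19->10, 18->9, 12->5, 9->3, 17->8, 14->7, 13->6, 1->1
rank(y): 3->3, 4->4, 10->10, 9->9, 5->5, 2->2, 1->1, 6->6, 7->7, 8->8
Step 2: d_i = R_x(i) - R_y(i); compute d_i^2.
  (2-3)^2=1, (4-4)^2=0, (10-10)^2=0, (9-9)^2=0, (5-5)^2=0, (3-2)^2=1, (8-1)^2=49, (7-6)^2=1, (6-7)^2=1, (1-8)^2=49
sum(d^2) = 102.
Step 3: rho = 1 - 6*102 / (10*(10^2 - 1)) = 1 - 612/990 = 0.381818.
Step 4: Under H0, t = rho * sqrt((n-2)/(1-rho^2)) = 1.1685 ~ t(8).
Step 5: Two-sided p-value from the t-distribution with 8 df = 0.276255.
Step 6: alpha = 0.05. fail to reject H0.

rho = 0.3818, p = 0.276255, fail to reject H0 at alpha = 0.05.


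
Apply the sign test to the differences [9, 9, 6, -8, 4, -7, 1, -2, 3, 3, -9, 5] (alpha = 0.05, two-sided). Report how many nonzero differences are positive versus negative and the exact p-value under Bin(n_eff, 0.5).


Step 1: Discard zero differences. Original n = 12; n_eff = number of nonzero differences = 12.
Nonzero differences (with sign): +9, +9, +6, -8, +4, -7, +1, -2, +3, +3, -9, +5
Step 2: Count signs: positive = 8, negative = 4.
Step 3: Under H0: P(positive) = 0.5, so the number of positives S ~ Bin(12, 0.5).
Step 4: Two-sided exact p-value = sum of Bin(12,0.5) probabilities at or below the observed probability = 0.387695.
Step 5: alpha = 0.05. fail to reject H0.

n_eff = 12, pos = 8, neg = 4, p = 0.387695, fail to reject H0.


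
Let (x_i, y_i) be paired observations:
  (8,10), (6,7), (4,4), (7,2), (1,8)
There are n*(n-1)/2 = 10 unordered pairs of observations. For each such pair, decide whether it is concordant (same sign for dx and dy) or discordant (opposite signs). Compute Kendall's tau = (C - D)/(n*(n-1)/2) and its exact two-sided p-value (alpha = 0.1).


Step 1: Enumerate the 10 unordered pairs (i,j) with i<j and classify each by sign(x_j-x_i) * sign(y_j-y_i).
  (1,2):dx=-2,dy=-3->C; (1,3):dx=-4,dy=-6->C; (1,4):dx=-1,dy=-8->C; (1,5):dx=-7,dy=-2->C
  (2,3):dx=-2,dy=-3->C; (2,4):dx=+1,dy=-5->D; (2,5):dx=-5,dy=+1->D; (3,4):dx=+3,dy=-2->D
  (3,5):dx=-3,dy=+4->D; (4,5):dx=-6,dy=+6->D
Step 2: C = 5, D = 5, total pairs = 10.
Step 3: tau = (C - D)/(n(n-1)/2) = (5 - 5)/10 = 0.000000.
Step 4: Exact two-sided p-value (enumerate n! = 120 permutations of y under H0): p = 1.000000.
Step 5: alpha = 0.1. fail to reject H0.

tau_b = 0.0000 (C=5, D=5), p = 1.000000, fail to reject H0.


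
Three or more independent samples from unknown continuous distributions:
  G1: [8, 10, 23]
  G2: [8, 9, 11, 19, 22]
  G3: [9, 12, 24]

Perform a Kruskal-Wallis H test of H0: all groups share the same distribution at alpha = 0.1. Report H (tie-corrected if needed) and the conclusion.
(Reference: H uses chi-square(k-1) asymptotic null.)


Step 1: Combine all N = 11 observations and assign midranks.
sorted (value, group, rank): (8,G1,1.5), (8,G2,1.5), (9,G2,3.5), (9,G3,3.5), (10,G1,5), (11,G2,6), (12,G3,7), (19,G2,8), (22,G2,9), (23,G1,10), (24,G3,11)
Step 2: Sum ranks within each group.
R_1 = 16.5 (n_1 = 3)
R_2 = 28 (n_2 = 5)
R_3 = 21.5 (n_3 = 3)
Step 3: H = 12/(N(N+1)) * sum(R_i^2/n_i) - 3(N+1)
     = 12/(11*12) * (16.5^2/3 + 28^2/5 + 21.5^2/3) - 3*12
     = 0.090909 * 401.633 - 36
     = 0.512121.
Step 4: Ties present; correction factor C = 1 - 12/(11^3 - 11) = 0.990909. Corrected H = 0.512121 / 0.990909 = 0.516820.
Step 5: Under H0, H ~ chi^2(2); p-value = 0.772279.
Step 6: alpha = 0.1. fail to reject H0.

H = 0.5168, df = 2, p = 0.772279, fail to reject H0.


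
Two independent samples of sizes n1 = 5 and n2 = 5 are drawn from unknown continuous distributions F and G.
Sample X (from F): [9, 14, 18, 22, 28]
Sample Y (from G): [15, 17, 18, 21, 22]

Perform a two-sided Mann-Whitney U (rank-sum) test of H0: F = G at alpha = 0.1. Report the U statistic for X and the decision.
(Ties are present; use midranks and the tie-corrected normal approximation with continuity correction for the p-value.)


Step 1: Combine and sort all 10 observations; assign midranks.
sorted (value, group): (9,X), (14,X), (15,Y), (17,Y), (18,X), (18,Y), (21,Y), (22,X), (22,Y), (28,X)
ranks: 9->1, 14->2, 15->3, 17->4, 18->5.5, 18->5.5, 21->7, 22->8.5, 22->8.5, 28->10
Step 2: Rank sum for X: R1 = 1 + 2 + 5.5 + 8.5 + 10 = 27.
Step 3: U_X = R1 - n1(n1+1)/2 = 27 - 5*6/2 = 27 - 15 = 12.
       U_Y = n1*n2 - U_X = 25 - 12 = 13.
Step 4: Ties are present, so use the tie-corrected normal approximation (with continuity correction) for the p-value.
Step 5: p-value = 1.000000; compare to alpha = 0.1. fail to reject H0.

U_X = 12, p = 1.000000, fail to reject H0 at alpha = 0.1.


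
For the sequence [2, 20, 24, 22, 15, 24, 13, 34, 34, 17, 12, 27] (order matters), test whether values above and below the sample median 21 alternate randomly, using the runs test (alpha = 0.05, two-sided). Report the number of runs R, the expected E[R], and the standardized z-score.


Step 1: Compute median = 21; label A = above, B = below.
Labels in order: BBAABABAABBA  (n_A = 6, n_B = 6)
Step 2: Count runs R = 8.
Step 3: Under H0 (random ordering), E[R] = 2*n_A*n_B/(n_A+n_B) + 1 = 2*6*6/12 + 1 = 7.0000.
        Var[R] = 2*n_A*n_B*(2*n_A*n_B - n_A - n_B) / ((n_A+n_B)^2 * (n_A+n_B-1)) = 4320/1584 = 2.7273.
        SD[R] = 1.6514.
Step 4: Continuity-corrected z = (R - 0.5 - E[R]) / SD[R] = (8 - 0.5 - 7.0000) / 1.6514 = 0.3028.
Step 5: Two-sided p-value via normal approximation = 2*(1 - Phi(|z|)) = 0.762069.
Step 6: alpha = 0.05. fail to reject H0.

R = 8, z = 0.3028, p = 0.762069, fail to reject H0.


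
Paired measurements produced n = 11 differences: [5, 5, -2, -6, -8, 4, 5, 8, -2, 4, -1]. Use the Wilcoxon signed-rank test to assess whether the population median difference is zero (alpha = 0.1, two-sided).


Step 1: Drop any zero differences (none here) and take |d_i|.
|d| = [5, 5, 2, 6, 8, 4, 5, 8, 2, 4, 1]
Step 2: Midrank |d_i| (ties get averaged ranks).
ranks: |5|->7, |5|->7, |2|->2.5, |6|->9, |8|->10.5, |4|->4.5, |5|->7, |8|->10.5, |2|->2.5, |4|->4.5, |1|->1
Step 3: Attach original signs; sum ranks with positive sign and with negative sign.
W+ = 7 + 7 + 4.5 + 7 + 10.5 + 4.5 = 40.5
W- = 2.5 + 9 + 10.5 + 2.5 + 1 = 25.5
(Check: W+ + W- = 66 should equal n(n+1)/2 = 66.)
Step 4: Test statistic W = min(W+, W-) = 25.5.
Step 5: Ties in |d|, so use the tie-corrected normal approximation.
        E[W] = n(n+1)/4 = 11*12/4 = 33.
        Tie groups: |d|=2 (t=2), |d|=4 (t=2), |d|=5 (t=3), |d|=8 (t=2); sum(t^3 - t) = 42.
        Var[W] = n(n+1)(2n+1)/24 - sum(t^3-t)/48 = 3036/24 - 42/48 = 125.625.
        z = (W - E[W]) / sqrt(Var[W]) = (25.5 - 33) / 11.2083 = -0.6691.
        Two-sided p = 2*Phi(z) = 0.503400.
Step 6: alpha = 0.1. fail to reject H0.

W+ = 40.5, W- = 25.5, W = min = 25.5, p = 0.503400, fail to reject H0.


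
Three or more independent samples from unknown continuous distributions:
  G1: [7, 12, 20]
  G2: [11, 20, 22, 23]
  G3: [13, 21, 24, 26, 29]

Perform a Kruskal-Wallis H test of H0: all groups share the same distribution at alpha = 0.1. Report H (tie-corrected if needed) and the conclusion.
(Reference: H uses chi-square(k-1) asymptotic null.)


Step 1: Combine all N = 12 observations and assign midranks.
sorted (value, group, rank): (7,G1,1), (11,G2,2), (12,G1,3), (13,G3,4), (20,G1,5.5), (20,G2,5.5), (21,G3,7), (22,G2,8), (23,G2,9), (24,G3,10), (26,G3,11), (29,G3,12)
Step 2: Sum ranks within each group.
R_1 = 9.5 (n_1 = 3)
R_2 = 24.5 (n_2 = 4)
R_3 = 44 (n_3 = 5)
Step 3: H = 12/(N(N+1)) * sum(R_i^2/n_i) - 3(N+1)
     = 12/(12*13) * (9.5^2/3 + 24.5^2/4 + 44^2/5) - 3*13
     = 0.076923 * 567.346 - 39
     = 4.641987.
Step 4: Ties present; correction factor C = 1 - 6/(12^3 - 12) = 0.996503. Corrected H = 4.641987 / 0.996503 = 4.658275.
Step 5: Under H0, H ~ chi^2(2); p-value = 0.097380.
Step 6: alpha = 0.1. reject H0.

H = 4.6583, df = 2, p = 0.097380, reject H0.
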